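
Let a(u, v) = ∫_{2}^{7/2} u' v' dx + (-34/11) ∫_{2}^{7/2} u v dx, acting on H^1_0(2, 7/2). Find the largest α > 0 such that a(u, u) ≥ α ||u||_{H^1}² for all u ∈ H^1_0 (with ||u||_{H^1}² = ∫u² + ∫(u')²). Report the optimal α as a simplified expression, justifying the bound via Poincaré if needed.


α = 2*(-153 + 22*π^2)/(11*(9 + 4*π^2))

Coercivity of a(·,·) on H^1_0(2, 7/2) means a(u, u) ≥ α ||u||_{H^1}² for every u ∈ H^1_0.
The interval has length L = 3/2, and Poincaré/coercivity depend only on L. Here a(u, u) = ∫(u')² + (-34/11)·∫u².
Here c = -34/11 < 0 with |c| < (π/L)² = 4*π^2/9, so coercivity still holds. The condition a(u,u) ≥ α||u||_{H^1}² reads (1−α)∫(u')² ≥ (α−c)∫u². Any admissible α is ≤ 1 (rapidly oscillating u have ∫u²/∫(u')² → 0), and α = 1 would force 0 ≥ (1−c)∫u², impossible since c < 1; so 1−α > 0. By the sharp Poincaré inequality on H^1_0 of an interval of length L, ∫(u')² ≥ (π/L)²∫u² with equality for the first sine mode sin(π(x−x₀)/L) (x₀ the left endpoint), so the inequality holds for all u iff (1−α)(π/L)² ≥ α − c, i.e. α ≤ ((π/L)² + c)/((π/L)² + 1) = (1 + c(L/π)²)/(1 + (L/π)²). (Direct route, valid since c ≤ 0: Poincaré gives c∫u² ≥ c(L/π)²∫(u')², so a(u,u) ≥ (1 + c(L/π)²)∫(u')², while ||u||_{H^1}² ≤ (1 + (L/π)²)∫(u')²; dividing yields the same α.) With (π/L)² = 4*π^2/9 and c = -34/11, the largest admissible constant is α = ((π/L)² + c)/((π/L)² + 1).
Simplifying, α = 2*(-153 + 22*π^2)/(11*(9 + 4*π^2)).


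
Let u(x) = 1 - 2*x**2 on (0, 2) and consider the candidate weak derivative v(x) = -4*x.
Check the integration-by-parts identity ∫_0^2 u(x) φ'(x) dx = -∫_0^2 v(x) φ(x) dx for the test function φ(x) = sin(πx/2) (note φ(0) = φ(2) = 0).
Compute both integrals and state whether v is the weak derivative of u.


LHS = 16/π, RHS = 16/π. Yes, v = u' weakly.

u(x) = 1 - 2*x**2, classical derivative u'(x) = -4*x.
φ(x) = sin(πx/2), so φ'(x) = π*cos(π*x/2)/2.
Note φ(0) = φ(2) = 0, so the boundary term u·φ vanishes.
LHS = ∫_0^2 u(x) φ'(x) dx = ∫_0^2 (-π*x^2*cos(π*x/2) + π*cos(π*x/2)/2) dx. Term by term:
  ∫_0^2 π*cos(π*x/2)/2 dx = 0;  ∫_0^2 -π*x^2*cos(π*x/2) dx = 16/π.
Sum: 0 + 16/π = 16/π.
So LHS = 16/π.
∫_0^2 v(x) φ(x) dx = ∫_0^2 (-4*x*sin(π*x/2)) dx. Term by term:
  ∫_0^2 -4*x*sin(π*x/2) dx = -16/π.
So RHS = -∫_0^2 v(x) φ(x) dx = 16/π.
LHS = RHS, so the identity holds for this test φ.
Moreover u is smooth here and v(x) = u'(x) = -4*x pointwise, so the identity holds for every test function. Hence v is the weak derivative of u.


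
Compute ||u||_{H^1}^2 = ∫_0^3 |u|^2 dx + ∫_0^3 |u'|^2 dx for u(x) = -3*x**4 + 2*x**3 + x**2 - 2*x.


||u||_{H^1}^2 = 2725797/70

The H^1 norm (squared) on an interval (0, L) is
  ||u||_{H^1}^2 = ∫_0^L u(x)^2 dx + ∫_0^L u'(x)^2 dx.
Compute u'(x) = -12*x**3 + 6*x**2 + 2*x - 2.
Then u(x)^2 = 9*x**8 - 12*x**7 - 2*x**6 + 16*x**5 - 7*x**4 - 4*x**3 + 4*x**2 and u'(x)^2 = 144*x**6 - 144*x**5 - 12*x**4 + 72*x**3 - 20*x**2 - 8*x + 4.
Integrate each monomial from 0 to 3 using ∫_0^3 c·x^n dx = c·3^(n+1)/(n+1):
  ∫_0^3 u(x)^2 dx = ∫_0^3 (9*x^8 - 12*x^7 - 2*x^6 + 16*x^5 - 7*x^4 - 4*x^3 + 4*x^2) dx. Term by term:
    ∫_0^3 9*x^8 dx = 19683;  ∫_0^3 -12*x^7 dx = -19683/2;  ∫_0^3 -2*x^6 dx = -4374/7;
    ∫_0^3 16*x^5 dx = 1944;  ∫_0^3 -7*x^4 dx = -1701/5;  ∫_0^3 -4*x^3 dx = -81;
    ∫_0^3 4*x^2 dx = 36.
  Sum: 19683 − 19683/2 − 4374/7 + 1944 − 1701/5 − 81 + 36 = 754281/70.
  ∫_0^3 u'(x)^2 dx = ∫_0^3 (144*x^6 - 144*x^5 - 12*x^4 + 72*x^3 - 20*x^2 - 8*x + 4) dx. Term by term:
    ∫_0^3 144*x^6 dx = 314928/7;  ∫_0^3 -144*x^5 dx = -17496;  ∫_0^3 -12*x^4 dx = -2916/5;
    ∫_0^3 72*x^3 dx = 1458;  ∫_0^3 -20*x^2 dx = -180;  ∫_0^3 -8*x dx = -36;
    ∫_0^3 4 dx = 12.
  Sum: 314928/7 − 17496 − 2916/5 + 1458 − 180 − 36 + 12 = 985758/35.
Adding: ||u||_{H^1}^2 = 754281/70 + 985758/35 = 2725797/70.


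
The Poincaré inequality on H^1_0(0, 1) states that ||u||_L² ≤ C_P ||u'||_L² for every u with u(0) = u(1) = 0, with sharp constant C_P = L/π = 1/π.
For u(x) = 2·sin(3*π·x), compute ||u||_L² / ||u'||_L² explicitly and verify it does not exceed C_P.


||u||_L² / ||u'||_L² = 1/(3*π) < C_P = 1/π.

u(x) = 2·sin(3*π·x), so u'(x) = 6*π*cos(3*π*x).
Writing u(x) = A·sin(kπx/L) with A = 2 and k = 3, use ∫_0^L sin²(kπx/L) dx = L/2 and ∫_0^L cos²(kπx/L) dx = L/2.
u² = 4·sin²(3*π·x) and (u')² = 36*π^2·cos²(3*π·x), and each of sin², cos² integrates to L/2 = 1/2 over (0, 1).
∫_0^1 u² dx = 2, so ||u||_L² = sqrt(2).
∫_0^1 (u')² dx = 18*π^2, so ||u'||_L² = 3*sqrt(2)*π.
Ratio ||u||_L² / ||u'||_L² = 1/(3*π).
Sharp Poincaré constant on H^1_0(0, 1) is C_P = L/π = 1/π, achieved by sin(π·x).
This is the k = 3 harmonic; the ratio L/(kπ) is strictly less than C_P = L/π, consistent with the sharp inequality ||u||_L² ≤ C_P ||u'||_L².


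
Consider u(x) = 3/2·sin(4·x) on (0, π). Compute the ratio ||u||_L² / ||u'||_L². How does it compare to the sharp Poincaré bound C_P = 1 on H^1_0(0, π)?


||u||_L² / ||u'||_L² = 1/4 < C_P = 1.

u(x) = 3/2·sin(4·x), so u'(x) = 6*cos(4*x).
Writing u(x) = A·sin(kπx/L) with A = 3/2 and k = 4, use ∫_0^L sin²(kπx/L) dx = L/2 and ∫_0^L cos²(kπx/L) dx = L/2.
u² = 9/4·sin²(4·x) and (u')² = 36·cos²(4·x), and each of sin², cos² integrates to L/2 = π/2 over (0, π).
∫_0^π u² dx = 9*π/8, so ||u||_L² = 3*sqrt(2)*sqrt(π)/4.
∫_0^π (u')² dx = 18*π, so ||u'||_L² = 3*sqrt(2)*sqrt(π).
Ratio ||u||_L² / ||u'||_L² = 1/4.
Sharp Poincaré constant on H^1_0(0, π) is C_P = L/π = 1, achieved by sin(x).
This is the k = 4 harmonic; the ratio L/(kπ) is strictly less than C_P = L/π, consistent with the sharp inequality ||u||_L² ≤ C_P ||u'||_L².


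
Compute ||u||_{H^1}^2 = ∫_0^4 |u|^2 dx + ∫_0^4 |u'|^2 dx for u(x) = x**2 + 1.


||u||_{H^1}^2 = 1684/5

The H^1 norm (squared) on an interval (0, L) is
  ||u||_{H^1}^2 = ∫_0^L u(x)^2 dx + ∫_0^L u'(x)^2 dx.
Compute u'(x) = 2*x.
Then u(x)^2 = x**4 + 2*x**2 + 1 and u'(x)^2 = 4*x**2.
Integrate each monomial from 0 to 4 using ∫_0^4 c·x^n dx = c·4^(n+1)/(n+1):
  ∫_0^4 u(x)^2 dx = ∫_0^4 (x^4 + 2*x^2 + 1) dx. Term by term:
    ∫_0^4 x^4 dx = 1024/5;  ∫_0^4 2*x^2 dx = 128/3;  ∫_0^4 1 dx = 4.
  Sum: 1024/5 + 128/3 + 4 = 3772/15.
  ∫_0^4 u'(x)^2 dx = ∫_0^4 (4*x^2) dx. Term by term:
    ∫_0^4 4*x^2 dx = 256/3.
Adding: ||u||_{H^1}^2 = 3772/15 + 256/3 = 1684/5.


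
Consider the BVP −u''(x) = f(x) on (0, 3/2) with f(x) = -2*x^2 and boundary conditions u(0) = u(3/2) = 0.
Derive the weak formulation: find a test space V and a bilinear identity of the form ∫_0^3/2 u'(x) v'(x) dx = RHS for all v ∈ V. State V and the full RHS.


V = H^1_0(0, 3/2) (so v(0) = v(3/2) = 0); weak form: ∫_0^3/2 u'v' dx = ∫_0^3/2 (-2*x^2) v dx for all v ∈ V.

Multiply both sides by a test function v and integrate from 0 to 3/2:
  ∫_0^3/2 −u''(x) v(x) dx = ∫_0^3/2 f(x) v(x) dx.
Integrate the LHS by parts once:
  ∫_0^3/2 −u'' v dx = −[u'(x) v(x)]_0^3/2 + ∫_0^3/2 u'(x) v'(x) dx.
Thus ∫_0^3/2 u'(x) v'(x) dx = ∫_0^3/2 f(x) v(x) dx + [u'(x) v(x)]_0^3/2.
Choose V so that boundary terms are either known or forced to vanish.
u is Dirichlet: u(0) = u(3/2) = 0. Let V = H^1_0(0, 3/2); then v(0) = v(3/2) = 0, and [u' v]_0^3/2 = 0.
Weak formulation: find u (satisfying any essential BC) such that ∫_0^3/2 u'(x) v'(x) dx = ∫_0^3/2 f v dx for all v ∈ V.
Substituting f(x) = -2*x^2, the right-hand side is ∫_0^3/2 (-2*x^2) v dx.


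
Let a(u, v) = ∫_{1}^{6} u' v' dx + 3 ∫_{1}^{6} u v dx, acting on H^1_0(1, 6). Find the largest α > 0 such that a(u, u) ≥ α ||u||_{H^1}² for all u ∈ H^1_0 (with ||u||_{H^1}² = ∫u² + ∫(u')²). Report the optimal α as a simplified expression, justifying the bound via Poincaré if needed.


α = 1

Coercivity of a(·,·) on H^1_0(1, 6) means a(u, u) ≥ α ||u||_{H^1}² for every u ∈ H^1_0.
The interval has length L = 5, and Poincaré/coercivity depend only on L. Here a(u, u) = ∫(u')² + (3)·∫u².
Here c = 3 ≥ 1, so a(u,u) = ∫(u')² + c∫u² ≥ ∫(u')² + ∫u² = ||u||_{H^1}², i.e. α = 1 works. No larger α is possible: a(u,u) ≥ α||u||_{H^1}² means (1−α)∫(u')² ≥ (α−c)∫u², and for the modes u_n = sin(nπ(x−x₀)/L) (x₀ the left endpoint) one has ∫u_n²/∫(u_n')² = (L/(nπ))² → 0, so a(u_n,u_n)/||u_n||_{H^1}² → 1. Hence the optimal constant is α = 1.
Therefore α = 1.


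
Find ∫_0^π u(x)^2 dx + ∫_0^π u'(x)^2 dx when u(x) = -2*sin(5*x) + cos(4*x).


||u||_{H^1(0,π)}^2 = -680/9 + 121*π/2

u'(x) = -4*sin(4*x) - 10*cos(5*x).
Expand u² and (u')² and integrate term by term on (0, π), using: for integers n ≥ 1, ∫_0^π sin²(nx) dx = ∫_0^π cos²(nx) dx = π/2; for n ≠ n', ∫_0^π sin(nx)sin(n'x) dx = ∫_0^π cos(nx)cos(n'x) dx = 0; and by product-to-sum, ∫_0^π sin(nx)cos(n'x) dx = ½∫_0^π [sin((n+n')x) + sin((n−n')x)] dx, which is 0 when n+n' is even and 2n/(n²−n'²) when n+n' is odd (it need not vanish on (0, π)).
  u² squared terms: (-2)²·∫sin(5x)² dx = 4·π/2 = 2*π;  (1)²·∫cos(4x)² dx = 1·π/2 = π/2.
  u² cross terms: 2·(-2)·(1)·∫sin(5x)·cos(4x) dx = -4·(10/9) = -40/9.
  So ∫_0^π u² dx = 2*π + π/2 − 40/9 = -40/9 + 5*π/2.
  (u')² squared terms: (-10)²·∫cos(5x)² dx = 100·π/2 = 50*π;  (-4)²·∫sin(4x)² dx = 16·π/2 = 8*π.
  (u')² cross terms: 2·(-10)·(-4)·∫cos(5x)·sin(4x) dx = 80·(-8/9) = -640/9.
  So ∫_0^π (u')² dx = 50*π + 8*π − 640/9 = -640/9 + 58*π.
||u||_{H^1}^2 = (-40/9 + 5*π/2) + (-640/9 + 58*π) = -680/9 + 121*π/2.


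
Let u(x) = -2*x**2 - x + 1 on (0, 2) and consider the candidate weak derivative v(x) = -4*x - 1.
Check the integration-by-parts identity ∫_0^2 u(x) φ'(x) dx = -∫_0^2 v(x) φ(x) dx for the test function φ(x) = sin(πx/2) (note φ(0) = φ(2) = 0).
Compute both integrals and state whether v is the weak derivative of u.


LHS = 20/π, RHS = 20/π. Yes, v = u' weakly.

u(x) = -2*x**2 - x + 1, classical derivative u'(x) = -4*x - 1.
φ(x) = sin(πx/2), so φ'(x) = π*cos(π*x/2)/2.
Note φ(0) = φ(2) = 0, so the boundary term u·φ vanishes.
LHS = ∫_0^2 u(x) φ'(x) dx = ∫_0^2 (-π*x^2*cos(π*x/2) - π*x*cos(π*x/2)/2 + π*cos(π*x/2)/2) dx. Term by term:
  ∫_0^2 π*cos(π*x/2)/2 dx = 0;  ∫_0^2 -π*x^2*cos(π*x/2) dx = 16/π;  ∫_0^2 -π*x*cos(π*x/2)/2 dx = 4/π.
Sum: 0 + 16/π + 4/π = 20/π.
So LHS = 20/π.
∫_0^2 v(x) φ(x) dx = ∫_0^2 (-4*x*sin(π*x/2) - sin(π*x/2)) dx. Term by term:
  ∫_0^2 -sin(π*x/2) dx = -4/π;  ∫_0^2 -4*x*sin(π*x/2) dx = -16/π.
Sum: -4/π − 16/π = -20/π.
So RHS = -∫_0^2 v(x) φ(x) dx = 20/π.
LHS = RHS, so the identity holds for this test φ.
Moreover u is smooth here and v(x) = u'(x) = -4*x - 1 pointwise, so the identity holds for every test function. Hence v is the weak derivative of u.


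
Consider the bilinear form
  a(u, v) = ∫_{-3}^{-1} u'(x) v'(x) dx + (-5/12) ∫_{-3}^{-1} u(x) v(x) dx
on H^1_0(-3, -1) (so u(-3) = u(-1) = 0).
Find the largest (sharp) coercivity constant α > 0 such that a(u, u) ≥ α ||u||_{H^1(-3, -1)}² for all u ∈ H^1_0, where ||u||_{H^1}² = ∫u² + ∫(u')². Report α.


α = (-5/3 + π^2)/(4 + π^2)

Coercivity of a(·,·) on H^1_0(-3, -1) means a(u, u) ≥ α ||u||_{H^1}² for every u ∈ H^1_0.
The interval has length L = 2, and Poincaré/coercivity depend only on L. Here a(u, u) = ∫(u')² + (-5/12)·∫u².
Here c = -5/12 < 0 with |c| < (π/L)² = π^2/4, so coercivity still holds. The condition a(u,u) ≥ α||u||_{H^1}² reads (1−α)∫(u')² ≥ (α−c)∫u². Any admissible α is ≤ 1 (rapidly oscillating u have ∫u²/∫(u')² → 0), and α = 1 would force 0 ≥ (1−c)∫u², impossible since c < 1; so 1−α > 0. By the sharp Poincaré inequality on H^1_0 of an interval of length L, ∫(u')² ≥ (π/L)²∫u² with equality for the first sine mode sin(π(x−x₀)/L) (x₀ the left endpoint), so the inequality holds for all u iff (1−α)(π/L)² ≥ α − c, i.e. α ≤ ((π/L)² + c)/((π/L)² + 1) = (1 + c(L/π)²)/(1 + (L/π)²). (Direct route, valid since c ≤ 0: Poincaré gives c∫u² ≥ c(L/π)²∫(u')², so a(u,u) ≥ (1 + c(L/π)²)∫(u')², while ||u||_{H^1}² ≤ (1 + (L/π)²)∫(u')²; dividing yields the same α.) With (π/L)² = π^2/4 and c = -5/12, the largest admissible constant is α = ((π/L)² + c)/((π/L)² + 1).
Simplifying, α = (-5/3 + π^2)/(4 + π^2).


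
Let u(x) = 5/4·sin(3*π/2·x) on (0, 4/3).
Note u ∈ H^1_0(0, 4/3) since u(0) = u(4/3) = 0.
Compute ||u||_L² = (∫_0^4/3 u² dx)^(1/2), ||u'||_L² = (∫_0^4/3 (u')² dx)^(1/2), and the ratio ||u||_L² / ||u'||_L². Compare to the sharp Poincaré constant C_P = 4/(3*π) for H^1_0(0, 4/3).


||u||_L² / ||u'||_L² = 2/(3*π) < C_P = 4/(3*π).

u(x) = 5/4·sin(3*π/2·x), so u'(x) = 15*π*cos(3*π*x/2)/8.
Writing u(x) = A·sin(kπx/L) with A = 5/4 and k = 2, use ∫_0^L sin²(kπx/L) dx = L/2 and ∫_0^L cos²(kπx/L) dx = L/2.
u² = 25/16·sin²(3*π/2·x) and (u')² = 225*π^2/64·cos²(3*π/2·x), and each of sin², cos² integrates to L/2 = 2/3 over (0, 4/3).
∫_0^4/3 u² dx = 25/24, so ||u||_L² = 5*sqrt(6)/12.
∫_0^4/3 (u')² dx = 75*π^2/32, so ||u'||_L² = 5*sqrt(6)*π/8.
Ratio ||u||_L² / ||u'||_L² = 2/(3*π).
Sharp Poincaré constant on H^1_0(0, 4/3) is C_P = L/π = 4/(3*π), achieved by sin(3*π/4·x).
This is the k = 2 harmonic; the ratio L/(kπ) is strictly less than C_P = L/π, consistent with the sharp inequality ||u||_L² ≤ C_P ||u'||_L².


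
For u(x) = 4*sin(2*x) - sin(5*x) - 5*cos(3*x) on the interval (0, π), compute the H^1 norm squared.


||u||_{H^1(0,π)}^2 = 320 + 178*π

u'(x) = 15*sin(3*x) + 8*cos(2*x) - 5*cos(5*x).
Expand u² and (u')² and integrate term by term on (0, π), using: for integers n ≥ 1, ∫_0^π sin²(nx) dx = ∫_0^π cos²(nx) dx = π/2; for n ≠ n', ∫_0^π sin(nx)sin(n'x) dx = ∫_0^π cos(nx)cos(n'x) dx = 0; and by product-to-sum, ∫_0^π sin(nx)cos(n'x) dx = ½∫_0^π [sin((n+n')x) + sin((n−n')x)] dx, which is 0 when n+n' is even and 2n/(n²−n'²) when n+n' is odd (it need not vanish on (0, π)).
  u² squared terms: (-1)²·∫sin(5x)² dx = 1·π/2 = π/2;  (-5)²·∫cos(3x)² dx = 25·π/2 = 25*π/2;  (4)²·∫sin(2x)² dx = 16·π/2 = 8*π.
  u² cross terms: 2·(-1)·(-5)·∫sin(5x)·cos(3x) dx = 10·(0) = 0;  2·(-1)·(4)·∫sin(5x)·sin(2x) dx = -8·(0) = 0;  2·(-5)·(4)·∫cos(3x)·sin(2x) dx = -40·(-4/5) = 32.
  So ∫_0^π u² dx = π/2 + 25*π/2 + 8*π + 0 + 0 + 32 = 32 + 21*π.
  (u')² squared terms: (-5)²·∫cos(5x)² dx = 25·π/2 = 25*π/2;  (8)²·∫cos(2x)² dx = 64·π/2 = 32*π;  (15)²·∫sin(3x)² dx = 225·π/2 = 225*π/2.
  (u')² cross terms: 2·(-5)·(8)·∫cos(5x)·cos(2x) dx = -80·(0) = 0;  2·(-5)·(15)·∫cos(5x)·sin(3x) dx = -150·(0) = 0;  2·(8)·(15)·∫cos(2x)·sin(3x) dx = 240·(6/5) = 288.
  So ∫_0^π (u')² dx = 25*π/2 + 32*π + 225*π/2 + 0 + 0 + 288 = 288 + 157*π.
||u||_{H^1}^2 = (32 + 21*π) + (288 + 157*π) = 320 + 178*π.


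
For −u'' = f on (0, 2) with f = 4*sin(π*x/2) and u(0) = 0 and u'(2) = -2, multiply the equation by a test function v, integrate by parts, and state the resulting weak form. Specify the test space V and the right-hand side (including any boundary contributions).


V = {v ∈ H^1(0, 2) : v(0) = 0} (test functions vanish at x = 0 where u is specified); weak form: ∫_0^2 u'v' dx = ∫_0^2 (4*sin(π*x/2)) v dx − 2·v(2) for all v ∈ V.

Multiply both sides by a test function v and integrate from 0 to 2:
  ∫_0^2 −u''(x) v(x) dx = ∫_0^2 f(x) v(x) dx.
Integrate the LHS by parts once:
  ∫_0^2 −u'' v dx = −[u'(x) v(x)]_0^2 + ∫_0^2 u'(x) v'(x) dx.
Thus ∫_0^2 u'(x) v'(x) dx = ∫_0^2 f(x) v(x) dx + [u'(x) v(x)]_0^2.
Choose V so that boundary terms are either known or forced to vanish.
Mixed BC: u(0) = 0 (Dirichlet) and u'(2) = -2 (Neumann). Define V = {v ∈ H^1(0, 2) : v(0) = 0}. Then [u' v]_0^2 = u'(2)·v(2) − u'(0)·0 = − 2·v(2).
Weak formulation: find u (satisfying any essential BC) such that ∫_0^2 u'(x) v'(x) dx = ∫_0^2 f v dx − 2·v(2) for all v ∈ V (Dirichlet at 0 absorbed into V; Neumann datum at x = 2 contributes the boundary term).
Substituting f(x) = 4*sin(π*x/2), the right-hand side is ∫_0^2 (4*sin(π*x/2)) v dx − 2·v(2).


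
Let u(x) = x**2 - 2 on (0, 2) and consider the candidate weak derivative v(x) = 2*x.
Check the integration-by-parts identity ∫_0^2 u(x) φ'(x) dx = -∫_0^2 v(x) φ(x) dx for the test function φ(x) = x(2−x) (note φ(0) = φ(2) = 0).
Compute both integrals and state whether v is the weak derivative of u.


LHS = -8/3, RHS = -8/3. Yes, v = u' weakly.

u(x) = x**2 - 2, classical derivative u'(x) = 2*x.
φ(x) = x(2−x), so φ'(x) = 2 - 2*x.
Note φ(0) = φ(2) = 0, so the boundary term u·φ vanishes.
LHS = ∫_0^2 u(x) φ'(x) dx = ∫_0^2 (-2*x^3 + 2*x^2 + 4*x - 4) dx. Term by term:
  ∫_0^2 -2*x^3 dx = -8;  ∫_0^2 2*x^2 dx = 16/3;  ∫_0^2 4*x dx = 8;
  ∫_0^2 -4 dx = -8.
Sum: -8 + 16/3 + 8 − 8 = -8/3.
So LHS = -8/3.
∫_0^2 v(x) φ(x) dx = ∫_0^2 (-2*x^3 + 4*x^2) dx. Term by term:
  ∫_0^2 -2*x^3 dx = -8;  ∫_0^2 4*x^2 dx = 32/3.
Sum: -8 + 32/3 = 8/3.
So RHS = -∫_0^2 v(x) φ(x) dx = -8/3.
LHS = RHS, so the identity holds for this test φ.
Moreover u is smooth here and v(x) = u'(x) = 2*x pointwise, so the identity holds for every test function. Hence v is the weak derivative of u.


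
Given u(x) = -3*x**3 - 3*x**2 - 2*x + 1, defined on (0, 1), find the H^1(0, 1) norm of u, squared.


||u||_{H^1}^2 = 19219/210

The H^1 norm (squared) on an interval (0, L) is
  ||u||_{H^1}^2 = ∫_0^L u(x)^2 dx + ∫_0^L u'(x)^2 dx.
Compute u'(x) = -9*x**2 - 6*x - 2.
Then u(x)^2 = 9*x**6 + 18*x**5 + 21*x**4 + 6*x**3 - 2*x**2 - 4*x + 1 and u'(x)^2 = 81*x**4 + 108*x**3 + 72*x**2 + 24*x + 4.
Integrate each monomial from 0 to 1 using ∫_0^1 c·x^n dx = c·1^(n+1)/(n+1):
  ∫_0^1 u(x)^2 dx = ∫_0^1 (9*x^6 + 18*x^5 + 21*x^4 + 6*x^3 - 2*x^2 - 4*x + 1) dx. Term by term:
    ∫_0^1 9*x^6 dx = 9/7;  ∫_0^1 18*x^5 dx = 3;  ∫_0^1 21*x^4 dx = 21/5;
    ∫_0^1 6*x^3 dx = 3/2;  ∫_0^1 -2*x^2 dx = -2/3;  ∫_0^1 -4*x dx = -2;
    ∫_0^1 1 dx = 1.
  Sum: 9/7 + 3 + 21/5 + 3/2 − 2/3 − 2 + 1 = 1747/210.
  ∫_0^1 u'(x)^2 dx = ∫_0^1 (81*x^4 + 108*x^3 + 72*x^2 + 24*x + 4) dx. Term by term:
    ∫_0^1 81*x^4 dx = 81/5;  ∫_0^1 108*x^3 dx = 27;  ∫_0^1 72*x^2 dx = 24;
    ∫_0^1 24*x dx = 12;  ∫_0^1 4 dx = 4.
  Sum: 81/5 + 27 + 24 + 12 + 4 = 416/5.
Adding: ||u||_{H^1}^2 = 1747/210 + 416/5 = 19219/210.


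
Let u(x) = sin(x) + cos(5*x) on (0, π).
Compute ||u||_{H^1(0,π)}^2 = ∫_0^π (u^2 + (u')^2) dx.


||u||_{H^1(0,π)}^2 = 14*π

u'(x) = -5*sin(5*x) + cos(x).
Expand u² and (u')² and integrate term by term on (0, π), using: for integers n ≥ 1, ∫_0^π sin²(nx) dx = ∫_0^π cos²(nx) dx = π/2; for n ≠ n', ∫_0^π sin(nx)sin(n'x) dx = ∫_0^π cos(nx)cos(n'x) dx = 0; and by product-to-sum, ∫_0^π sin(nx)cos(n'x) dx = ½∫_0^π [sin((n+n')x) + sin((n−n')x)] dx, which is 0 when n+n' is even and 2n/(n²−n'²) when n+n' is odd (it need not vanish on (0, π)).
  u² squared terms: (1)²·∫cos(5x)² dx = 1·π/2 = π/2;  (1)²·∫sin(x)² dx = 1·π/2 = π/2.
  u² cross terms: 2·(1)·(1)·∫cos(5x)·sin(x) dx = 2·(0) = 0.
  So ∫_0^π u² dx = π/2 + π/2 + 0 = π.
  (u')² squared terms: (-5)²·∫sin(5x)² dx = 25·π/2 = 25*π/2;  (1)²·∫cos(x)² dx = 1·π/2 = π/2.
  (u')² cross terms: 2·(-5)·(1)·∫sin(5x)·cos(x) dx = -10·(0) = 0.
  So ∫_0^π (u')² dx = 25*π/2 + π/2 + 0 = 13*π.
||u||_{H^1}^2 = (π) + (13*π) = 14*π.


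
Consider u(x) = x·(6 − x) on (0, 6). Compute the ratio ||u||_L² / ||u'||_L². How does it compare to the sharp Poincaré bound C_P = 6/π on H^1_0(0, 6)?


||u||_L² / ||u'||_L² = 3*sqrt(10)/5 < C_P = 6/π.

u(x) = x·(6 − x), so u'(x) = 6 - 2*x.
u(x) = x·(6 − x) vanishes at x = 0 and x = 6, so u ∈ H^1_0(0, 6). Differentiate via the product rule and integrate the resulting polynomials term by term.
  ∫_0^6 u² dx = ∫_0^6 (x^4 - 12*x^3 + 36*x^2) dx. Term by term:
    ∫_0^6 x^4 dx = 7776/5;  ∫_0^6 -12*x^3 dx = -3888;  ∫_0^6 36*x^2 dx = 2592.
  Sum: 7776/5 − 3888 + 2592 = 1296/5.
  ∫_0^6 (u')² dx = ∫_0^6 (4*x^2 - 24*x + 36) dx. Term by term:
    ∫_0^6 4*x^2 dx = 288;  ∫_0^6 -24*x dx = -432;  ∫_0^6 36 dx = 216.
  Sum: 288 − 432 + 216 = 72.
∫_0^6 u² dx = 1296/5, so ||u||_L² = 36*sqrt(5)/5.
∫_0^6 (u')² dx = 72, so ||u'||_L² = 6*sqrt(2).
Ratio ||u||_L² / ||u'||_L² = 3*sqrt(10)/5.
Sharp Poincaré constant on H^1_0(0, 6) is C_P = L/π = 6/π, achieved by sin(π/6·x).
A polynomial bump cannot attain the sharp Poincaré constant (only the first sine eigenfunction does), so the ratio is strictly less than C_P, consistent with ||u||_L² ≤ C_P ||u'||_L².


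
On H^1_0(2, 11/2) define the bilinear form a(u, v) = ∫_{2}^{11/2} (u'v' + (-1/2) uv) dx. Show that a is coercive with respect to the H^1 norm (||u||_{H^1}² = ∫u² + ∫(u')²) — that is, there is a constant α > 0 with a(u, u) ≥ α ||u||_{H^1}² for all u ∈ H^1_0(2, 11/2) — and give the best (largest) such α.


α = (-49 + 8*π^2)/(2*(4*π^2 + 49))

Coercivity of a(·,·) on H^1_0(2, 11/2) means a(u, u) ≥ α ||u||_{H^1}² for every u ∈ H^1_0.
The interval has length L = 7/2, and Poincaré/coercivity depend only on L. Here a(u, u) = ∫(u')² + (-1/2)·∫u².
Here c = -1/2 < 0 with |c| < (π/L)² = 4*π^2/49, so coercivity still holds. The condition a(u,u) ≥ α||u||_{H^1}² reads (1−α)∫(u')² ≥ (α−c)∫u². Any admissible α is ≤ 1 (rapidly oscillating u have ∫u²/∫(u')² → 0), and α = 1 would force 0 ≥ (1−c)∫u², impossible since c < 1; so 1−α > 0. By the sharp Poincaré inequality on H^1_0 of an interval of length L, ∫(u')² ≥ (π/L)²∫u² with equality for the first sine mode sin(π(x−x₀)/L) (x₀ the left endpoint), so the inequality holds for all u iff (1−α)(π/L)² ≥ α − c, i.e. α ≤ ((π/L)² + c)/((π/L)² + 1) = (1 + c(L/π)²)/(1 + (L/π)²). (Direct route, valid since c ≤ 0: Poincaré gives c∫u² ≥ c(L/π)²∫(u')², so a(u,u) ≥ (1 + c(L/π)²)∫(u')², while ||u||_{H^1}² ≤ (1 + (L/π)²)∫(u')²; dividing yields the same α.) With (π/L)² = 4*π^2/49 and c = -1/2, the largest admissible constant is α = ((π/L)² + c)/((π/L)² + 1).
Simplifying, α = (-49 + 8*π^2)/(2*(4*π^2 + 49)).


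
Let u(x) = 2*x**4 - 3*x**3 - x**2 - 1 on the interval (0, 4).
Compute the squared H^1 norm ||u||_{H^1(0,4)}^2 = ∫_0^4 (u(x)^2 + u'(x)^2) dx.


||u||_{H^1}^2 = 30787052/315

The H^1 norm (squared) on an interval (0, L) is
  ||u||_{H^1}^2 = ∫_0^L u(x)^2 dx + ∫_0^L u'(x)^2 dx.
Compute u'(x) = 8*x**3 - 9*x**2 - 2*x.
Then u(x)^2 = 4*x**8 - 12*x**7 + 5*x**6 + 6*x**5 - 3*x**4 + 6*x**3 + 2*x**2 + 1 and u'(x)^2 = 64*x**6 - 144*x**5 + 49*x**4 + 36*x**3 + 4*x**2.
Integrate each monomial from 0 to 4 using ∫_0^4 c·x^n dx = c·4^(n+1)/(n+1):
  ∫_0^4 u(x)^2 dx = ∫_0^4 (4*x^8 - 12*x^7 + 5*x^6 + 6*x^5 - 3*x^4 + 6*x^3 + 2*x^2 + 1) dx. Term by term:
    ∫_0^4 4*x^8 dx = 1048576/9;  ∫_0^4 -12*x^7 dx = -98304;  ∫_0^4 5*x^6 dx = 81920/7;
    ∫_0^4 6*x^5 dx = 4096;  ∫_0^4 -3*x^4 dx = -3072/5;  ∫_0^4 6*x^3 dx = 384;
    ∫_0^4 2*x^2 dx = 128/3;  ∫_0^4 1 dx = 4.
  Sum: 1048576/9 − 98304 + 81920/7 + 4096 − 3072/5 + 384 + 128/3 + 4 = 10653164/315.
  ∫_0^4 u'(x)^2 dx = ∫_0^4 (64*x^6 - 144*x^5 + 49*x^4 + 36*x^3 + 4*x^2) dx. Term by term:
    ∫_0^4 64*x^6 dx = 1048576/7;  ∫_0^4 -144*x^5 dx = -98304;  ∫_0^4 49*x^4 dx = 50176/5;
    ∫_0^4 36*x^3 dx = 2304;  ∫_0^4 4*x^2 dx = 256/3.
  Sum: 1048576/7 − 98304 + 50176/5 + 2304 + 256/3 = 6711296/105.
Adding: ||u||_{H^1}^2 = 10653164/315 + 6711296/105 = 30787052/315.


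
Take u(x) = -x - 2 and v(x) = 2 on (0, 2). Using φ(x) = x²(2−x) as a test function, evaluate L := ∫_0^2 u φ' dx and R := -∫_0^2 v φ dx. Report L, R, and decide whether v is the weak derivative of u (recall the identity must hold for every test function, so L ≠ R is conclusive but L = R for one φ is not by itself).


LHS = 4/3, RHS = -8/3. No, v is not the weak derivative of u.

u(x) = -x - 2, classical derivative u'(x) = -1.
φ(x) = x²(2−x), so φ'(x) = x*(4 - 3*x).
Note φ(0) = φ(2) = 0, so the boundary term u·φ vanishes.
LHS = ∫_0^2 u(x) φ'(x) dx = ∫_0^2 (3*x^3 + 2*x^2 - 8*x) dx. Term by term:
  ∫_0^2 3*x^3 dx = 12;  ∫_0^2 2*x^2 dx = 16/3;  ∫_0^2 -8*x dx = -16.
Sum: 12 + 16/3 − 16 = 4/3.
So LHS = 4/3.
∫_0^2 v(x) φ(x) dx = ∫_0^2 (-2*x^3 + 4*x^2) dx. Term by term:
  ∫_0^2 -2*x^3 dx = -8;  ∫_0^2 4*x^2 dx = 32/3.
Sum: -8 + 32/3 = 8/3.
So RHS = -∫_0^2 v(x) φ(x) dx = -8/3.
LHS − RHS = 4 ≠ 0, so the identity fails.
(For a valid weak derivative the identity must hold for EVERY test function, in particular this one. The failure shows v is NOT the weak derivative of u.)
Correct weak derivative would be u'(x) = -1.


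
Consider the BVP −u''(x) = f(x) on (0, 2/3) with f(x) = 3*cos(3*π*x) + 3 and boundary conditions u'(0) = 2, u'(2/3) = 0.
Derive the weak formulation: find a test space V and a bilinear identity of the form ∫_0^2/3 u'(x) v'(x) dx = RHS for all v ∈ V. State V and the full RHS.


V = H^1(0, 2/3) (v unrestricted at boundary; u is determined up to an additive constant); weak form: ∫_0^2/3 u'v' dx = ∫_0^2/3 (3*cos(3*π*x) + 3) v dx − 2·v(0) for all v ∈ V.

Multiply both sides by a test function v and integrate from 0 to 2/3:
  ∫_0^2/3 −u''(x) v(x) dx = ∫_0^2/3 f(x) v(x) dx.
Integrate the LHS by parts once:
  ∫_0^2/3 −u'' v dx = −[u'(x) v(x)]_0^2/3 + ∫_0^2/3 u'(x) v'(x) dx.
Thus ∫_0^2/3 u'(x) v'(x) dx = ∫_0^2/3 f(x) v(x) dx + [u'(x) v(x)]_0^2/3.
Choose V so that boundary terms are either known or forced to vanish.
u has inhomogeneous Neumann u'(0) = 2, u'(2/3) = 0. [u' v]_0^2/3 = (0)·v(2/3) − (2)·v(0) = − 2·v(0). Take V = H^1(0, 2/3); boundary term becomes part of RHS.
Weak formulation: find u (satisfying any essential BC) such that ∫_0^2/3 u'(x) v'(x) dx = ∫_0^2/3 f v dx − 2·v(0) for all v ∈ V (Neumann data are natural BCs: they enter the RHS as boundary terms).
Substituting f(x) = 3*cos(3*π*x) + 3, the right-hand side is ∫_0^2/3 (3*cos(3*π*x) + 3) v dx − 2·v(0).
Compatibility check (pure Neumann): taking v ≡ 1 ∈ V gives 0 = ∫_0^2/3 f dx + (0) − (2), i.e. ∫_0^2/3 f dx must equal u'(0) − u'(2/3) = 2. Indeed ∫_0^2/3 (3*cos(3*π*x) + 3) dx = 2, so the data are compatible. The solution is then unique only up to an additive constant (fix it e.g. by requiring ∫_0^2/3 u dx = 0).


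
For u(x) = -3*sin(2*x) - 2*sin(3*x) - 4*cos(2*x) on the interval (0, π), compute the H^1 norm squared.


||u||_{H^1(0,π)}^2 = 96 + 165*π/2

u'(x) = 8*sin(2*x) - 6*cos(2*x) - 6*cos(3*x).
Expand u² and (u')² and integrate term by term on (0, π), using: for integers n ≥ 1, ∫_0^π sin²(nx) dx = ∫_0^π cos²(nx) dx = π/2; for n ≠ n', ∫_0^π sin(nx)sin(n'x) dx = ∫_0^π cos(nx)cos(n'x) dx = 0; and by product-to-sum, ∫_0^π sin(nx)cos(n'x) dx = ½∫_0^π [sin((n+n')x) + sin((n−n')x)] dx, which is 0 when n+n' is even and 2n/(n²−n'²) when n+n' is odd (it need not vanish on (0, π)).
  u² squared terms: (-4)²·∫cos(2x)² dx = 16·π/2 = 8*π;  (-3)²·∫sin(2x)² dx = 9·π/2 = 9*π/2;  (-2)²·∫sin(3x)² dx = 4·π/2 = 2*π.
  u² cross terms: 2·(-4)·(-3)·∫cos(2x)·sin(2x) dx = 24·(0) = 0;  2·(-4)·(-2)·∫cos(2x)·sin(3x) dx = 16·(6/5) = 96/5;  2·(-3)·(-2)·∫sin(2x)·sin(3x) dx = 12·(0) = 0.
  So ∫_0^π u² dx = 8*π + 9*π/2 + 2*π + 0 + 96/5 + 0 = 96/5 + 29*π/2.
  (u')² squared terms: (-6)²·∫cos(2x)² dx = 36·π/2 = 18*π;  (-6)²·∫cos(3x)² dx = 36·π/2 = 18*π;  (8)²·∫sin(2x)² dx = 64·π/2 = 32*π.
  (u')² cross terms: 2·(-6)·(-6)·∫cos(2x)·cos(3x) dx = 72·(0) = 0;  2·(-6)·(8)·∫cos(2x)·sin(2x) dx = -96·(0) = 0;  2·(-6)·(8)·∫cos(3x)·sin(2x) dx = -96·(-4/5) = 384/5.
  So ∫_0^π (u')² dx = 18*π + 18*π + 32*π + 0 + 0 + 384/5 = 384/5 + 68*π.
||u||_{H^1}^2 = (96/5 + 29*π/2) + (384/5 + 68*π) = 96 + 165*π/2.


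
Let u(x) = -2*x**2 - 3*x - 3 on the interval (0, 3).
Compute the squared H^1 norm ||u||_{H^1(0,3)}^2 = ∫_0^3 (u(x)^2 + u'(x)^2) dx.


||u||_{H^1}^2 = 5067/5

The H^1 norm (squared) on an interval (0, L) is
  ||u||_{H^1}^2 = ∫_0^L u(x)^2 dx + ∫_0^L u'(x)^2 dx.
Compute u'(x) = -4*x - 3.
Then u(x)^2 = 4*x**4 + 12*x**3 + 21*x**2 + 18*x + 9 and u'(x)^2 = 16*x**2 + 24*x + 9.
Integrate each monomial from 0 to 3 using ∫_0^3 c·x^n dx = c·3^(n+1)/(n+1):
  ∫_0^3 u(x)^2 dx = ∫_0^3 (4*x^4 + 12*x^3 + 21*x^2 + 18*x + 9) dx. Term by term:
    ∫_0^3 4*x^4 dx = 972/5;  ∫_0^3 12*x^3 dx = 243;  ∫_0^3 21*x^2 dx = 189;
    ∫_0^3 18*x dx = 81;  ∫_0^3 9 dx = 27.
  Sum: 972/5 + 243 + 189 + 81 + 27 = 3672/5.
  ∫_0^3 u'(x)^2 dx = ∫_0^3 (16*x^2 + 24*x + 9) dx. Term by term:
    ∫_0^3 16*x^2 dx = 144;  ∫_0^3 24*x dx = 108;  ∫_0^3 9 dx = 27.
  Sum: 144 + 108 + 27 = 279.
Adding: ||u||_{H^1}^2 = 3672/5 + 279 = 5067/5.


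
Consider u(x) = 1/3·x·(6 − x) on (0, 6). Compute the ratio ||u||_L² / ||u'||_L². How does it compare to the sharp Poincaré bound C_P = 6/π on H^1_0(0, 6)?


||u||_L² / ||u'||_L² = 3*sqrt(10)/5 < C_P = 6/π.

u(x) = 1/3·x·(6 − x), so u'(x) = 2 - 2*x/3.
u(x) = 1/3·x·(6 − x) vanishes at x = 0 and x = 6, so u ∈ H^1_0(0, 6). Differentiate via the product rule and integrate the resulting polynomials term by term.
  ∫_0^6 u² dx = ∫_0^6 (x^4/9 - 4*x^3/3 + 4*x^2) dx. Term by term:
    ∫_0^6 x^4/9 dx = 864/5;  ∫_0^6 -4*x^3/3 dx = -432;  ∫_0^6 4*x^2 dx = 288.
  Sum: 864/5 − 432 + 288 = 144/5.
  ∫_0^6 (u')² dx = ∫_0^6 (4*x^2/9 - 8*x/3 + 4) dx. Term by term:
    ∫_0^6 4*x^2/9 dx = 32;  ∫_0^6 -8*x/3 dx = -48;  ∫_0^6 4 dx = 24.
  Sum: 32 − 48 + 24 = 8.
∫_0^6 u² dx = 144/5, so ||u||_L² = 12*sqrt(5)/5.
∫_0^6 (u')² dx = 8, so ||u'||_L² = 2*sqrt(2).
Ratio ||u||_L² / ||u'||_L² = 3*sqrt(10)/5.
Sharp Poincaré constant on H^1_0(0, 6) is C_P = L/π = 6/π, achieved by sin(π/6·x).
A polynomial bump cannot attain the sharp Poincaré constant (only the first sine eigenfunction does), so the ratio is strictly less than C_P, consistent with ||u||_L² ≤ C_P ||u'||_L².


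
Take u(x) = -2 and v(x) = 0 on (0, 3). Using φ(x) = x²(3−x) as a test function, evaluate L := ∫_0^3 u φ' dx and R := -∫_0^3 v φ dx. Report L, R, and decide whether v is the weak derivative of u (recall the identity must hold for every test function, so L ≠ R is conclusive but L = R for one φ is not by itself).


LHS = 0, RHS = 0. Yes, v = u' weakly.

u(x) = -2, classical derivative u'(x) = 0.
φ(x) = x²(3−x), so φ'(x) = 3*x*(2 - x).
Note φ(0) = φ(3) = 0, so the boundary term u·φ vanishes.
LHS = ∫_0^3 u(x) φ'(x) dx = ∫_0^3 (6*x^2 - 12*x) dx. Term by term:
  ∫_0^3 6*x^2 dx = 54;  ∫_0^3 -12*x dx = -54.
Sum: 54 − 54 = 0.
So LHS = 0.
∫_0^3 v(x) φ(x) dx = ∫_0^3 (0) dx. Term by term:
  ∫_0^3 0 dx = 0.
So RHS = -∫_0^3 v(x) φ(x) dx = 0.
LHS = RHS, so the identity holds for this test φ.
Moreover u is smooth here and v(x) = u'(x) = 0 pointwise, so the identity holds for every test function. Hence v is the weak derivative of u.


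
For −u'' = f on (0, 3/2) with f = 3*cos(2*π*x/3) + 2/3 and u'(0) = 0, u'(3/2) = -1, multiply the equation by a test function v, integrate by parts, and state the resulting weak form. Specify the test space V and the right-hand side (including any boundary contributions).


V = H^1(0, 3/2) (v unrestricted at boundary; u is determined up to an additive constant); weak form: ∫_0^3/2 u'v' dx = ∫_0^3/2 (3*cos(2*π*x/3) + 2/3) v dx − v(3/2) for all v ∈ V.

Multiply both sides by a test function v and integrate from 0 to 3/2:
  ∫_0^3/2 −u''(x) v(x) dx = ∫_0^3/2 f(x) v(x) dx.
Integrate the LHS by parts once:
  ∫_0^3/2 −u'' v dx = −[u'(x) v(x)]_0^3/2 + ∫_0^3/2 u'(x) v'(x) dx.
Thus ∫_0^3/2 u'(x) v'(x) dx = ∫_0^3/2 f(x) v(x) dx + [u'(x) v(x)]_0^3/2.
Choose V so that boundary terms are either known or forced to vanish.
u has inhomogeneous Neumann u'(0) = 0, u'(3/2) = -1. [u' v]_0^3/2 = (-1)·v(3/2) − (0)·v(0) = − v(3/2). Take V = H^1(0, 3/2); boundary term becomes part of RHS.
Weak formulation: find u (satisfying any essential BC) such that ∫_0^3/2 u'(x) v'(x) dx = ∫_0^3/2 f v dx − v(3/2) for all v ∈ V (Neumann data are natural BCs: they enter the RHS as boundary terms).
Substituting f(x) = 3*cos(2*π*x/3) + 2/3, the right-hand side is ∫_0^3/2 (3*cos(2*π*x/3) + 2/3) v dx − v(3/2).
Compatibility check (pure Neumann): taking v ≡ 1 ∈ V gives 0 = ∫_0^3/2 f dx + (-1) − (0), i.e. ∫_0^3/2 f dx must equal u'(0) − u'(3/2) = 1. Indeed ∫_0^3/2 (3*cos(2*π*x/3) + 2/3) dx = 1, so the data are compatible. The solution is then unique only up to an additive constant (fix it e.g. by requiring ∫_0^3/2 u dx = 0).


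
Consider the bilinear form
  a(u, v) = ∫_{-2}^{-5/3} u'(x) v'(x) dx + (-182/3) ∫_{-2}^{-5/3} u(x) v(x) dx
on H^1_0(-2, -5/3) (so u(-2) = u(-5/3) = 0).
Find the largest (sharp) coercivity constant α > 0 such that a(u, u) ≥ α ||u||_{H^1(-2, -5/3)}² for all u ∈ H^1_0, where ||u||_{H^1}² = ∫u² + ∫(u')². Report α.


α = (-182 + 27*π^2)/(3*(1 + 9*π^2))

Coercivity of a(·,·) on H^1_0(-2, -5/3) means a(u, u) ≥ α ||u||_{H^1}² for every u ∈ H^1_0.
The interval has length L = 1/3, and Poincaré/coercivity depend only on L. Here a(u, u) = ∫(u')² + (-182/3)·∫u².
Here c = -182/3 < 0 with |c| < (π/L)² = 9*π^2, so coercivity still holds. The condition a(u,u) ≥ α||u||_{H^1}² reads (1−α)∫(u')² ≥ (α−c)∫u². Any admissible α is ≤ 1 (rapidly oscillating u have ∫u²/∫(u')² → 0), and α = 1 would force 0 ≥ (1−c)∫u², impossible since c < 1; so 1−α > 0. By the sharp Poincaré inequality on H^1_0 of an interval of length L, ∫(u')² ≥ (π/L)²∫u² with equality for the first sine mode sin(π(x−x₀)/L) (x₀ the left endpoint), so the inequality holds for all u iff (1−α)(π/L)² ≥ α − c, i.e. α ≤ ((π/L)² + c)/((π/L)² + 1) = (1 + c(L/π)²)/(1 + (L/π)²). (Direct route, valid since c ≤ 0: Poincaré gives c∫u² ≥ c(L/π)²∫(u')², so a(u,u) ≥ (1 + c(L/π)²)∫(u')², while ||u||_{H^1}² ≤ (1 + (L/π)²)∫(u')²; dividing yields the same α.) With (π/L)² = 9*π^2 and c = -182/3, the largest admissible constant is α = ((π/L)² + c)/((π/L)² + 1).
Simplifying, α = (-182 + 27*π^2)/(3*(1 + 9*π^2)).


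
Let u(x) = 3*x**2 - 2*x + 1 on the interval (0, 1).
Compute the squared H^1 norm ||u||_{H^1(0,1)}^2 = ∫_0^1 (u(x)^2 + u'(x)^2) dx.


||u||_{H^1}^2 = 77/15

The H^1 norm (squared) on an interval (0, L) is
  ||u||_{H^1}^2 = ∫_0^L u(x)^2 dx + ∫_0^L u'(x)^2 dx.
Compute u'(x) = 6*x - 2.
Then u(x)^2 = 9*x**4 - 12*x**3 + 10*x**2 - 4*x + 1 and u'(x)^2 = 36*x**2 - 24*x + 4.
Integrate each monomial from 0 to 1 using ∫_0^1 c·x^n dx = c·1^(n+1)/(n+1):
  ∫_0^1 u(x)^2 dx = ∫_0^1 (9*x^4 - 12*x^3 + 10*x^2 - 4*x + 1) dx. Term by term:
    ∫_0^1 9*x^4 dx = 9/5;  ∫_0^1 -12*x^3 dx = -3;  ∫_0^1 10*x^2 dx = 10/3;
    ∫_0^1 -4*x dx = -2;  ∫_0^1 1 dx = 1.
  Sum: 9/5 − 3 + 10/3 − 2 + 1 = 17/15.
  ∫_0^1 u'(x)^2 dx = ∫_0^1 (36*x^2 - 24*x + 4) dx. Term by term:
    ∫_0^1 36*x^2 dx = 12;  ∫_0^1 -24*x dx = -12;  ∫_0^1 4 dx = 4.
  Sum: 12 − 12 + 4 = 4.
Adding: ||u||_{H^1}^2 = 17/15 + 4 = 77/15.


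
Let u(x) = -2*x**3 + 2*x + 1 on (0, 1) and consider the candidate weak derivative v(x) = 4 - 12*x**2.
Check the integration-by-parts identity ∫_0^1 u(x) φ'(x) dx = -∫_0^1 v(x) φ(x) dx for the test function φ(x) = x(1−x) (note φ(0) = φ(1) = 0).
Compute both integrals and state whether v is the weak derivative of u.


LHS = -1/30, RHS = -1/15. No, v is not the weak derivative of u.

u(x) = -2*x**3 + 2*x + 1, classical derivative u'(x) = 2 - 6*x**2.
φ(x) = x(1−x), so φ'(x) = 1 - 2*x.
Note φ(0) = φ(1) = 0, so the boundary term u·φ vanishes.
LHS = ∫_0^1 u(x) φ'(x) dx = ∫_0^1 (4*x^4 - 2*x^3 - 4*x^2 + 1) dx. Term by term:
  ∫_0^1 4*x^4 dx = 4/5;  ∫_0^1 -2*x^3 dx = -1/2;  ∫_0^1 -4*x^2 dx = -4/3;
  ∫_0^1 1 dx = 1.
Sum: 4/5 − 1/2 − 4/3 + 1 = -1/30.
So LHS = -1/30.
∫_0^1 v(x) φ(x) dx = ∫_0^1 (12*x^4 - 12*x^3 - 4*x^2 + 4*x) dx. Term by term:
  ∫_0^1 12*x^4 dx = 12/5;  ∫_0^1 -12*x^3 dx = -3;  ∫_0^1 -4*x^2 dx = -4/3;
  ∫_0^1 4*x dx = 2.
Sum: 12/5 − 3 − 4/3 + 2 = 1/15.
So RHS = -∫_0^1 v(x) φ(x) dx = -1/15.
LHS − RHS = 1/30 ≠ 0, so the identity fails.
(For a valid weak derivative the identity must hold for EVERY test function, in particular this one. The failure shows v is NOT the weak derivative of u.)
Correct weak derivative would be u'(x) = 2 - 6*x**2.


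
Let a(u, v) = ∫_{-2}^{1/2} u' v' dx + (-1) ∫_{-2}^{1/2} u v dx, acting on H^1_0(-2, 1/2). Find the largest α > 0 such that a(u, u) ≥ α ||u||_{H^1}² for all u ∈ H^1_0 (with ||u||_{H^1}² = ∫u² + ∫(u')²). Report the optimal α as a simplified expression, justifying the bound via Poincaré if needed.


α = (-25 + 4*π^2)/(25 + 4*π^2)

Coercivity of a(·,·) on H^1_0(-2, 1/2) means a(u, u) ≥ α ||u||_{H^1}² for every u ∈ H^1_0.
The interval has length L = 5/2, and Poincaré/coercivity depend only on L. Here a(u, u) = ∫(u')² + (-1)·∫u².
Here c = -1 < 0 with |c| < (π/L)² = 4*π^2/25, so coercivity still holds. The condition a(u,u) ≥ α||u||_{H^1}² reads (1−α)∫(u')² ≥ (α−c)∫u². Any admissible α is ≤ 1 (rapidly oscillating u have ∫u²/∫(u')² → 0), and α = 1 would force 0 ≥ (1−c)∫u², impossible since c < 1; so 1−α > 0. By the sharp Poincaré inequality on H^1_0 of an interval of length L, ∫(u')² ≥ (π/L)²∫u² with equality for the first sine mode sin(π(x−x₀)/L) (x₀ the left endpoint), so the inequality holds for all u iff (1−α)(π/L)² ≥ α − c, i.e. α ≤ ((π/L)² + c)/((π/L)² + 1) = (1 + c(L/π)²)/(1 + (L/π)²). (Direct route, valid since c ≤ 0: Poincaré gives c∫u² ≥ c(L/π)²∫(u')², so a(u,u) ≥ (1 + c(L/π)²)∫(u')², while ||u||_{H^1}² ≤ (1 + (L/π)²)∫(u')²; dividing yields the same α.) With (π/L)² = 4*π^2/25 and c = -1, the largest admissible constant is α = ((π/L)² + c)/((π/L)² + 1).
Simplifying, α = (-25 + 4*π^2)/(25 + 4*π^2).


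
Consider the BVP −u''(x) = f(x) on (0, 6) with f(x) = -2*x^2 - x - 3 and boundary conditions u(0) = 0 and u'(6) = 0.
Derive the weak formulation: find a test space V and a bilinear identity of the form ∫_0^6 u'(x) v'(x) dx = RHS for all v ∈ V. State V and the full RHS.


V = {v ∈ H^1(0, 6) : v(0) = 0} (test functions vanish at x = 0 where u is specified); weak form: ∫_0^6 u'v' dx = ∫_0^6 (-2*x^2 - x - 3) v dx for all v ∈ V.

Multiply both sides by a test function v and integrate from 0 to 6:
  ∫_0^6 −u''(x) v(x) dx = ∫_0^6 f(x) v(x) dx.
Integrate the LHS by parts once:
  ∫_0^6 −u'' v dx = −[u'(x) v(x)]_0^6 + ∫_0^6 u'(x) v'(x) dx.
Thus ∫_0^6 u'(x) v'(x) dx = ∫_0^6 f(x) v(x) dx + [u'(x) v(x)]_0^6.
Choose V so that boundary terms are either known or forced to vanish.
Mixed BC: u(0) = 0 (Dirichlet) and u'(6) = 0 (Neumann). Define V = {v ∈ H^1(0, 6) : v(0) = 0}. Then [u' v]_0^6 = u'(6)·v(6) − u'(0)·0 = 0.
Weak formulation: find u (satisfying any essential BC) such that ∫_0^6 u'(x) v'(x) dx = ∫_0^6 f v dx for all v ∈ V (Dirichlet at 0 absorbed into V; the Neumann datum at x = 6 is zero, so no boundary term remains).
Substituting f(x) = -2*x^2 - x - 3, the right-hand side is ∫_0^6 (-2*x^2 - x - 3) v dx.


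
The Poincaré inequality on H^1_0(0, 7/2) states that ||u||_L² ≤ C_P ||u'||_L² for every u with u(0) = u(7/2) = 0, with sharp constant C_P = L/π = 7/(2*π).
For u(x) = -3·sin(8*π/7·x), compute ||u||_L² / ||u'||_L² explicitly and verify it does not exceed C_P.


||u||_L² / ||u'||_L² = 7/(8*π) < C_P = 7/(2*π).

u(x) = -3·sin(8*π/7·x), so u'(x) = -24*π*cos(8*π*x/7)/7.
Writing u(x) = A·sin(kπx/L) with A = -3 and k = 4, use ∫_0^L sin²(kπx/L) dx = L/2 and ∫_0^L cos²(kπx/L) dx = L/2.
u² = 9·sin²(8*π/7·x) and (u')² = 576*π^2/49·cos²(8*π/7·x), and each of sin², cos² integrates to L/2 = 7/4 over (0, 7/2).
∫_0^7/2 u² dx = 63/4, so ||u||_L² = 3*sqrt(7)/2.
∫_0^7/2 (u')² dx = 144*π^2/7, so ||u'||_L² = 12*sqrt(7)*π/7.
Ratio ||u||_L² / ||u'||_L² = 7/(8*π).
Sharp Poincaré constant on H^1_0(0, 7/2) is C_P = L/π = 7/(2*π), achieved by sin(2*π/7·x).
This is the k = 4 harmonic; the ratio L/(kπ) is strictly less than C_P = L/π, consistent with the sharp inequality ||u||_L² ≤ C_P ||u'||_L².
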